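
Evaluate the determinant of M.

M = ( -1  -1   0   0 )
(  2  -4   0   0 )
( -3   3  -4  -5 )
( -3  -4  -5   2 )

M is block lower-triangular with a 2×2 block and a 2×2 block on the diagonal, so its determinant equals the product of the determinants of the diagonal blocks.
det of the 2×2 block = 6
det of the 2×2 block = -33
det = (6)·(-33) = -198

-198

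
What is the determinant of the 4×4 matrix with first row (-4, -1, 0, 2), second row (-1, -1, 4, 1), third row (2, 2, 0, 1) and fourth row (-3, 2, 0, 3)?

-52

Expand along column 3 (it has 3 zeros):
  − (4) · M_23   where M_23 = det([-4 -1 2; 2 2 1; -3 2 3]) = 13
det = (-1)·(4)·(13) = -52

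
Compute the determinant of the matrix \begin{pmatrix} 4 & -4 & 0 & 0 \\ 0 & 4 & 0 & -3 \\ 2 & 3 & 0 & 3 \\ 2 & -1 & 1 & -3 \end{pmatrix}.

The determinant is -108.

Expand along column 3 (it has 3 zeros):
  − (1) · M_43   where M_43 = det([4 -4 0; 0 4 -3; 2 3 3]) = 108
det = (-1)·(1)·(108) = -108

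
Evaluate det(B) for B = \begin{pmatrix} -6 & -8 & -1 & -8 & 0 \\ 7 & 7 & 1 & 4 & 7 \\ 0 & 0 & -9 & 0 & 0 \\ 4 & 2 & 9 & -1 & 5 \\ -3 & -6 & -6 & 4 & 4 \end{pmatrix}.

Expand along row 3 (it has 4 zeros):
  + (-9) · M_33   where M_33 = det([-6 -8 -8 0; 7 7 4 7; 4 2 -1 5; -3 -6 4 4]) = 844
det = (+1)·(-9)·(844) = -7596

The determinant is -7596.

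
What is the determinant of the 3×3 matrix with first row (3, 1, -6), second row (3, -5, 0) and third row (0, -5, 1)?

The determinant is 72.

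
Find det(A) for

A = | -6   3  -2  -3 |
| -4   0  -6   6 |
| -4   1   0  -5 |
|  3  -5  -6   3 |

Expand along row 2 (it has 1 zero):
  − (-4) · M_21   where M_21 = det([3 -2 -3; 1 0 -5; -5 -6 3]) = -116
  − (-6) · M_23   where M_23 = det([-6 3 -3; -4 1 -5; 3 -5 3]) = 72
  + (6) · M_24   where M_24 = det([-6 3 -2; -4 1 0; 3 -5 -6]) = -70
det = (-1)·(-4)·(-116) + (-1)·(-6)·(72) + (+1)·(6)·(-70) = -452

|A| = -452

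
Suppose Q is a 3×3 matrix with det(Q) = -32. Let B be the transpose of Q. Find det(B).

The determinant is -32.

det(Qᵀ) = det(Q).
det(B) = (1)·(-32) = -32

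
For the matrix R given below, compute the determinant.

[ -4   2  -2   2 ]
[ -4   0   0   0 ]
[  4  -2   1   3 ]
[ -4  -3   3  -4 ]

8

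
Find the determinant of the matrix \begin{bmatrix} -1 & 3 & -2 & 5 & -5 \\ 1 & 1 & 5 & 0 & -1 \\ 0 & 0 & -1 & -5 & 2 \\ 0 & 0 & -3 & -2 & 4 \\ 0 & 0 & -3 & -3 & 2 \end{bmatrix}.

The determinant is -112.

The matrix is block upper-triangular with a 2×2 block and a 3×3 block on the diagonal, so its determinant equals the product of the determinants of the diagonal blocks.
det of the 2×2 block = -4
det of the 3×3 block = 28
det = (-4)·(28) = -112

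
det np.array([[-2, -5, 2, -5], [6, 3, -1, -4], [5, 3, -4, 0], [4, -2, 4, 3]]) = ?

-1035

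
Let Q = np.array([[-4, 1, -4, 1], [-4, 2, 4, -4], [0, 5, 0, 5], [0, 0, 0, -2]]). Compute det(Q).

Expand along row 4 (it has 3 zeros):
  + (-2) · M_44   where M_44 = det([-4 1 -4; -4 2 4; 0 5 0]) = 160
det = (+1)·(-2)·(160) = -320

-320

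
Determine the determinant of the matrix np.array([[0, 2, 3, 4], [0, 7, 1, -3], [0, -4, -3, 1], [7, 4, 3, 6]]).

The determinant is 483.

Expand along column 1 (it has 3 zeros):
  − (7) · M_41   where M_41 = det([2 3 4; 7 1 -3; -4 -3 1]) = -69
det = (-1)·(7)·(-69) = 483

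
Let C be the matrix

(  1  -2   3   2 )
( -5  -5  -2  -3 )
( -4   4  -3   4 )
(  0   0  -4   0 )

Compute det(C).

Expand along row 4 (it has 3 zeros):
  − (-4) · M_43   where M_43 = det([1 -2 2; -5 -5 -3; -4 4 4]) = -152
det = (-1)·(-4)·(-152) = -608

The determinant is -608.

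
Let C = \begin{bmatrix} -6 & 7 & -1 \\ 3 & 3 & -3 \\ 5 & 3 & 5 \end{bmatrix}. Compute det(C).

det(C) = -348

Expand along column 1:
  + (-6) · |3 -3; 3 5| = (-6)·(15 − (-9)) = -144
  − 3 · |7 -1; 3 5| = −3·(35 − (-3)) = -114
  + 5 · |7 -1; 3 -3| = 5·(-21 − (-3)) = -90
Sum: (-144) + (-114) + (-90) = -348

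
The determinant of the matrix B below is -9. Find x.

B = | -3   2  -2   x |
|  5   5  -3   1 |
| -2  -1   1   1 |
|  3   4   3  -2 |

Expanding along the column containing x, det(B) is linear in x: det(B) = (-25)·x + (216).
Set (-25)·x + (216) = -9  ⇒  (-25)·x = -225  ⇒  x = 9.

x = 9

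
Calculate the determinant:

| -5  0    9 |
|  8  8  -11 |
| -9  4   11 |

The determinant is 276.

Expand along row 1:
  + (-5) · |8 -11; 4 11| = (-5)·(88 − (-44)) = -660
  + 9 · |8 8; -9 4| = 9·(32 − (-72)) = 936
Sum: (-660) + (936) = 276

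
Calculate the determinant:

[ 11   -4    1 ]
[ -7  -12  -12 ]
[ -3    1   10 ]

The determinant is -1655.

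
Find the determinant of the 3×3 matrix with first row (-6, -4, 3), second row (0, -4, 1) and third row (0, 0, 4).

The determinant is 96.

The matrix is upper triangular, so the determinant is the product of the diagonal entries:
det = (-6) · (-4) · (4) = 96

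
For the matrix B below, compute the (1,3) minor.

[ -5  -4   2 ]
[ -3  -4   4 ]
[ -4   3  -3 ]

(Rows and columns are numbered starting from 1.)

Delete row 1 and column 3; the remaining 2×2 submatrix is [-3 -4; -4 3].
Its determinant is (-3)·3 − (-4)·(-4) = -25.

-25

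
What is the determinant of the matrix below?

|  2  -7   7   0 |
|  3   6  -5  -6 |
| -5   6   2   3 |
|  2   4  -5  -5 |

-352

Expand along row 1 (it has 1 zero):
  + (2) · M_11   where M_11 = det([6 -5 -6; 6 2 3; 4 -5 -5]) = 48
  − (-7) · M_12   where M_12 = det([3 -5 -6; -5 2 3; 2 -5 -5]) = -16
  + (7) · M_13   where M_13 = det([3 6 -6; -5 6 3; 2 4 -5]) = -48
det = (+1)·(2)·(48) + (-1)·(-7)·(-16) + (+1)·(7)·(-48) = -352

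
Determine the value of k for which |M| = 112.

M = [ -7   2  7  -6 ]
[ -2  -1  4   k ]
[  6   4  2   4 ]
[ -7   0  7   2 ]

k = 9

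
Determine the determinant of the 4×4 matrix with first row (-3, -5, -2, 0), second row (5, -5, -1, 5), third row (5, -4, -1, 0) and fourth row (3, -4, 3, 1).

757

Expand along column 4 (it has 2 zeros):
  + (5) · M_24   where M_24 = det([-3 -5 -2; 5 -4 -1; 3 -4 3]) = 154
  + (1) · M_44   where M_44 = det([-3 -5 -2; 5 -5 -1; 5 -4 -1]) = -13
det = (+1)·(5)·(154) + (+1)·(1)·(-13) = 757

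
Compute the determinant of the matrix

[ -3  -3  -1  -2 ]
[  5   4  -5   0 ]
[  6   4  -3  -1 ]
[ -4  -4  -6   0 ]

90

Expand along column 4 (it has 2 zeros):
  − (-2) · M_14   where M_14 = det([5 4 -5; 6 4 -3; -4 -4 -6]) = 52
  − (-1) · M_34   where M_34 = det([-3 -3 -1; 5 4 -5; -4 -4 -6]) = -14
det = (-1)·(-2)·(52) + (-1)·(-1)·(-14) = 90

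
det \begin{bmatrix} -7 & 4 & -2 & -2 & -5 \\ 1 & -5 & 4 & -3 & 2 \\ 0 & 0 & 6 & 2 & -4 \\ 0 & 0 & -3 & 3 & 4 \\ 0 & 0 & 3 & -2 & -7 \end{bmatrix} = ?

The matrix is block upper-triangular with a 2×2 block and a 3×3 block on the diagonal, so its determinant equals the product of the determinants of the diagonal blocks.
det of the 2×2 block = 31
det of the 3×3 block = -84
det = (31)·(-84) = -2604

-2604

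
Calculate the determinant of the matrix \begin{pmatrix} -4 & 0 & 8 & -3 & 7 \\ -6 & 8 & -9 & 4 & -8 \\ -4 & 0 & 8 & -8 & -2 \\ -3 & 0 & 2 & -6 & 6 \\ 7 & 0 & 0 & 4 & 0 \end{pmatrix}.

Expand along column 2 (it has 4 zeros):
  + (8) · M_22   where M_22 = det([-4 8 -3 7; -4 8 -8 -2; -3 2 -6 6; 7 0 4 0]) = 3260
det = (+1)·(8)·(3260) = 26080

26080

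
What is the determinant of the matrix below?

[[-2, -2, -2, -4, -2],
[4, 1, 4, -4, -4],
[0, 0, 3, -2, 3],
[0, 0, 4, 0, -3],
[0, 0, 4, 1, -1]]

The matrix is block upper-triangular with a 2×2 block and a 3×3 block on the diagonal, so its determinant equals the product of the determinants of the diagonal blocks.
det of the 2×2 block = 6
det of the 3×3 block = 37
det = (6)·(37) = 222

222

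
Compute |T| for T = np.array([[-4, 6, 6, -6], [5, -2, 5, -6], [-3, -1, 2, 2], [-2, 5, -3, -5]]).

984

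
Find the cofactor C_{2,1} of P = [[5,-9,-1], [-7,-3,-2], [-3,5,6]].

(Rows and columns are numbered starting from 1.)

Delete row 2 and column 1; the remaining 2×2 submatrix is [-9 -1; 5 6].
Its determinant is (-9)·6 − (-1)·5 = -49.
The cofactor carries sign (−1)^(2+1) = −1, so C_{2,1} = −(-49) = 49.

49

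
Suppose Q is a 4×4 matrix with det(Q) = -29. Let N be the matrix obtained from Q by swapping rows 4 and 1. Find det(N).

Swapping two rows multiplies the determinant by −1.
det(N) = (-1)·(-29) = 29

|N| = 29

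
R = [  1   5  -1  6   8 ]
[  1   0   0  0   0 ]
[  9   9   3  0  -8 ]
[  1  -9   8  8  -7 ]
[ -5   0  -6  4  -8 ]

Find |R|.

Expand along row 2 (it has 4 zeros):
  − (1) · M_21   where M_21 = det([5 -1 6 8; 9 3 0 -8; -9 8 8 -7; 0 -6 4 -8]) = -20012
det = (-1)·(1)·(-20012) = 20012

|R| = 20012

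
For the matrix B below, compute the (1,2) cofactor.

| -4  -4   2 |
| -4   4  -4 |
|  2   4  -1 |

Delete row 1 and column 2; the remaining 2×2 submatrix is [-4 -4; 2 -1].
Its determinant is (-4)·(-1) − (-4)·2 = 12.
The cofactor carries sign (−1)^(1+2) = −1, so C_{1,2} = −(12) = -12.

-12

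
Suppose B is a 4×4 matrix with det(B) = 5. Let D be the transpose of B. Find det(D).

det(Bᵀ) = det(B).
det(D) = (1)·(5) = 5

5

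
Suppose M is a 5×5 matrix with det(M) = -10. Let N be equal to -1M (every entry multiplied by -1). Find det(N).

For a 5×5 matrix, det(-1M) = (-1)^5·det(M) = -1·det(M).
det(N) = (-1)·(-10) = 10

|N| = 10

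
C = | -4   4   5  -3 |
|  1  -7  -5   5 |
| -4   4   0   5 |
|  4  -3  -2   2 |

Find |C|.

The determinant is -421.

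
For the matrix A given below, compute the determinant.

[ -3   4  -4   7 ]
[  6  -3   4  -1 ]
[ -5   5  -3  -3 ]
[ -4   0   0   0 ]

|A| = -324

Expand along row 4 (it has 3 zeros):
  − (-4) · M_41   where M_41 = det([4 -4 7; -3 4 -1; 5 -3 -3]) = -81
det = (-1)·(-4)·(-81) = -324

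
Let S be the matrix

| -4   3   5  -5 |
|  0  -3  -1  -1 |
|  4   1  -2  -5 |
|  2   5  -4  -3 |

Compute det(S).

Expand along row 2 (it has 1 zero):
  + (-3) · M_22   where M_22 = det([-4 5 -5; 4 -2 -5; 2 -4 -3]) = 126
  − (-1) · M_23   where M_23 = det([-4 3 -5; 4 1 -5; 2 5 -3]) = -172
  + (-1) · M_24   where M_24 = det([-4 3 5; 4 1 -2; 2 5 -4]) = 102
det = (+1)·(-3)·(126) + (-1)·(-1)·(-172) + (+1)·(-1)·(102) = -652

The determinant is -652.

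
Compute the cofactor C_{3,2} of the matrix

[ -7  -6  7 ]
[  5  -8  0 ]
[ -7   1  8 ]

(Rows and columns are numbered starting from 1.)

Delete row 3 and column 2; the remaining 2×2 submatrix is [-7 7; 5 0].
Its determinant is (-7)·0 − 7·5 = -35.
The cofactor carries sign (−1)^(3+2) = −1, so C_{3,2} = −(-35) = 35.

35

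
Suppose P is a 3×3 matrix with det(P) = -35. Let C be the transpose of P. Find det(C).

det(C) = -35

det(Pᵀ) = det(P).
det(C) = (1)·(-35) = -35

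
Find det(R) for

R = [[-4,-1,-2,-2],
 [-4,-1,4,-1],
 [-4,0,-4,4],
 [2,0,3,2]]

Expand along column 2 (it has 2 zeros):
  − (-1) · M_12   where M_12 = det([-4 4 -1; -4 -4 4; 2 3 2]) = 148
  + (-1) · M_22   where M_22 = det([-4 -2 -2; -4 -4 4; 2 3 2]) = 56
det = (-1)·(-1)·(148) + (+1)·(-1)·(56) = 92

92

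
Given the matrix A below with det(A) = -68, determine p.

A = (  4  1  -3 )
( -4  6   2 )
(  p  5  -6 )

Expanding along the column containing p, det(A) is linear in p: det(A) = (20)·p + (-148).
Set (20)·p + (-148) = -68  ⇒  (20)·p = 80  ⇒  p = 4.

4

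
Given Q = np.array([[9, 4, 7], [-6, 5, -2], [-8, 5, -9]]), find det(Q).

-397

Expand along row 1:
  + 9 · |5 -2; 5 -9| = 9·(-45 − (-10)) = -315
  − 4 · |-6 -2; -8 -9| = −4·(54 − 16) = -152
  + 7 · |-6 5; -8 5| = 7·(-30 − (-40)) = 70
Sum: (-315) + (-152) + (70) = -397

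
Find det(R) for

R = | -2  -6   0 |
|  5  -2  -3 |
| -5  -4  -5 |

Expand along column 3:
  − (-3) · |-2 -6; -5 -4| = −(-3)·(8 − 30) = -66
  + (-5) · |-2 -6; 5 -2| = (-5)·(4 − (-30)) = -170
Sum: (-66) + (-170) = -236

|R| = -236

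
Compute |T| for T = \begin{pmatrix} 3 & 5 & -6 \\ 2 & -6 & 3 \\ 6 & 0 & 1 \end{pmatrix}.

Expand along row 3:
  + 6 · |5 -6; -6 3| = 6·(15 − 36) = -126
  + 1 · |3 5; 2 -6| = 1·(-18 − 10) = -28
Sum: (-126) + (-28) = -154

The determinant is -154.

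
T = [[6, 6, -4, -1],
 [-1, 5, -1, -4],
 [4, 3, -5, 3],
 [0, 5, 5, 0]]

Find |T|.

Expand along row 4 (it has 2 zeros):
  + (5) · M_42   where M_42 = det([6 -4 -1; -1 -1 -4; 4 -5 3]) = -95
  − (5) · M_43   where M_43 = det([6 6 -1; -1 5 -4; 4 3 3]) = 107
det = (+1)·(5)·(-95) + (-1)·(5)·(107) = -1010

|T| = -1010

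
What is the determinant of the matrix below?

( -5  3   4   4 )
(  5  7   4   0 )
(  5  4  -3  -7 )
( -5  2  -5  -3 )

860

Expand along row 2 (it has 1 zero):
  − (5) · M_21   where M_21 = det([3 4 4; 4 -3 -7; 2 -5 -3]) = -142
  + (7) · M_22   where M_22 = det([-5 4 4; 5 -3 -7; -5 -5 -3]) = 170
  − (4) · M_23   where M_23 = det([-5 3 4; 5 4 -7; -5 2 -3]) = 260
det = (-1)·(5)·(-142) + (+1)·(7)·(170) + (-1)·(4)·(260) = 860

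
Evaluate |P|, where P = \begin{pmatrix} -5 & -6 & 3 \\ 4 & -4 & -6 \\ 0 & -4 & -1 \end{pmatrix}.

28

Expand along row 3:
  − (-4) · |-5 3; 4 -6| = −(-4)·(30 − 12) = 72
  + (-1) · |-5 -6; 4 -4| = (-1)·(20 − (-24)) = -44
Sum: (72) + (-44) = 28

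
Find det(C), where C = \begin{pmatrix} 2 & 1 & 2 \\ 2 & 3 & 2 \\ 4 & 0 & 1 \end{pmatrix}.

The determinant is -12.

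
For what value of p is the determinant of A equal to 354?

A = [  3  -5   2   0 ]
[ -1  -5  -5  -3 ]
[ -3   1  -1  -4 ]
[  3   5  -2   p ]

p = 6

Expanding along the row containing p, det(A) is linear in p: det(A) = (-72)·p + (786).
Set (-72)·p + (786) = 354  ⇒  (-72)·p = -432  ⇒  p = 6.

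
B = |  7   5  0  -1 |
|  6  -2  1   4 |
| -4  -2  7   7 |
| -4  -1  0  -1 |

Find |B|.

135

Expand along column 3 (it has 2 zeros):
  − (1) · M_23   where M_23 = det([7 5 -1; -4 -2 7; -4 -1 -1]) = -93
  + (7) · M_33   where M_33 = det([7 5 -1; 6 -2 4; -4 -1 -1]) = 6
det = (-1)·(1)·(-93) + (+1)·(7)·(6) = 135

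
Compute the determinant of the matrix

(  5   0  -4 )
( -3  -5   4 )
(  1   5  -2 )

Expand along row 1:
  + 5 · |-5 4; 5 -2| = 5·(10 − 20) = -50
  + (-4) · |-3 -5; 1 5| = (-4)·(-15 − (-5)) = 40
Sum: (-50) + (40) = -10

-10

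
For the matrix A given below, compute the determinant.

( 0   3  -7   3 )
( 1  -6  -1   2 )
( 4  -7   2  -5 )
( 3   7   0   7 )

Expand along row 1 (it has 1 zero):
  − (3) · M_12   where M_12 = det([1 -1 2; 4 2 -5; 3 0 7]) = 45
  + (-7) · M_13   where M_13 = det([1 -6 2; 4 -7 -5; 3 7 7]) = 342
  − (3) · M_14   where M_14 = det([1 -6 -1; 4 -7 2; 3 7 0]) = -99
det = (-1)·(3)·(45) + (+1)·(-7)·(342) + (-1)·(3)·(-99) = -2232

The determinant is -2232.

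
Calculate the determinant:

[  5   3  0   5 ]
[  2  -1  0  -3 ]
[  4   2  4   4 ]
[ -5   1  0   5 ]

-40

Expand along column 3 (it has 3 zeros):
  + (4) · M_33   where M_33 = det([5 3 5; 2 -1 -3; -5 1 5]) = -10
det = (+1)·(4)·(-10) = -40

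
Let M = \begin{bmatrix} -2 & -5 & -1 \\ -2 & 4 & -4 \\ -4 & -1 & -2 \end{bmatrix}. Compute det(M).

det(M) = -54

Expand along column 1:
  + (-2) · |4 -4; -1 -2| = (-2)·(-8 − 4) = 24
  − (-2) · |-5 -1; -1 -2| = −(-2)·(10 − 1) = 18
  + (-4) · |-5 -1; 4 -4| = (-4)·(20 − (-4)) = -96
Sum: (24) + (18) + (-96) = -54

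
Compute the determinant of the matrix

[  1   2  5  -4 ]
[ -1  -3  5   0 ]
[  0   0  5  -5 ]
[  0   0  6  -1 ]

The matrix is block upper-triangular with a 2×2 block and a 2×2 block on the diagonal, so its determinant equals the product of the determinants of the diagonal blocks.
det of the 2×2 block = -1
det of the 2×2 block = 25
det = (-1)·(25) = -25

The determinant is -25.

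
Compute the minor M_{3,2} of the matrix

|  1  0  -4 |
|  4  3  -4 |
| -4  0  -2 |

Delete row 3 and column 2; the remaining 2×2 submatrix is [1 -4; 4 -4].
Its determinant is 1·(-4) − (-4)·4 = 12.

12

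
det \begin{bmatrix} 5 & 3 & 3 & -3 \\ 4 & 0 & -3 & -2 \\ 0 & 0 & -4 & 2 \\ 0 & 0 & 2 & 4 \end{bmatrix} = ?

The matrix is block upper-triangular with a 2×2 block and a 2×2 block on the diagonal, so its determinant equals the product of the determinants of the diagonal blocks.
det of the 2×2 block = -12
det of the 2×2 block = -20
det = (-12)·(-20) = 240

240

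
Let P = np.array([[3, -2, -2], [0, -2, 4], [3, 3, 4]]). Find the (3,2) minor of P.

Delete row 3 and column 2; the remaining 2×2 submatrix is [3 -2; 0 4].
Its determinant is 3·4 − (-2)·0 = 12.

12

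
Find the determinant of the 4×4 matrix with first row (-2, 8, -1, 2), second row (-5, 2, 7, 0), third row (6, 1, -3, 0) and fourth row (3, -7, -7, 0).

218

Expand along column 4 (it has 3 zeros):
  − (2) · M_14   where M_14 = det([-5 2 7; 6 1 -3; 3 -7 -7]) = -109
det = (-1)·(2)·(-109) = 218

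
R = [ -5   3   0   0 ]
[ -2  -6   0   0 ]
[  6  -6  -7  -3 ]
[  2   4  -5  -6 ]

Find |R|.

R is block lower-triangular with a 2×2 block and a 2×2 block on the diagonal, so its determinant equals the product of the determinants of the diagonal blocks.
det of the 2×2 block = 36
det of the 2×2 block = 27
det = (36)·(27) = 972

972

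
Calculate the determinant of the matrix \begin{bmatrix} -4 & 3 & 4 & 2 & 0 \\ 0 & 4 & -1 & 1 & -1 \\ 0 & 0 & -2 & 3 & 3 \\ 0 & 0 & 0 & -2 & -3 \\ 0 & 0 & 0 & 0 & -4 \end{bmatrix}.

The matrix is upper triangular, so the determinant is the product of the diagonal entries:
det = (-4) · (4) · (-2) · (-2) · (-4) = 256

The determinant is 256.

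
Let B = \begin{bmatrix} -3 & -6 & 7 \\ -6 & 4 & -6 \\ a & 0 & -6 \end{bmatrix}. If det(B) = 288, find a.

0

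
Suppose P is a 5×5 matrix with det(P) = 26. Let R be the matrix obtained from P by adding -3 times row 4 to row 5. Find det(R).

Adding a multiple of one row to another leaves the determinant unchanged.
det(R) = (1)·(26) = 26

26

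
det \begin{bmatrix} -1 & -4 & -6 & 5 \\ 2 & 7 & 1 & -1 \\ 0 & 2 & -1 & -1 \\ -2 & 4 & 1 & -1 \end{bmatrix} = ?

Expand along row 3 (it has 1 zero):
  − (2) · M_32   where M_32 = det([-1 -6 5; 2 1 -1; -2 1 -1]) = -4
  + (-1) · M_33   where M_33 = det([-1 -4 5; 2 7 -1; -2 4 -1]) = 97
  − (-1) · M_34   where M_34 = det([-1 -4 -6; 2 7 1; -2 4 1]) = -119
det = (-1)·(2)·(-4) + (+1)·(-1)·(97) + (-1)·(-1)·(-119) = -208

The determinant is -208.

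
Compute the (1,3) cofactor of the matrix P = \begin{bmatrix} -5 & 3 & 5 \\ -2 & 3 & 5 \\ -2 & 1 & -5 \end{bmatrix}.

The cofactor is 4.

Delete row 1 and column 3; the remaining 2×2 submatrix is [-2 3; -2 1].
Its determinant is (-2)·1 − 3·(-2) = 4.
The cofactor carries sign (−1)^(1+3) = +1, so C_{1,3} = +(4) = 4.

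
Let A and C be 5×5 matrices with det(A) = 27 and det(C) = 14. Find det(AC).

det(AC) = 378

det(AC) = det(A)·det(C) = (27)·(14) = 378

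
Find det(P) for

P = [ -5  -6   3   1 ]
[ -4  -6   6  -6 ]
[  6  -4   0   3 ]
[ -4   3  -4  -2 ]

Expand along row 3 (it has 1 zero):
  + (6) · M_31   where M_31 = det([-6 3 1; -6 6 -6; 3 -4 -2]) = 132
  − (-4) · M_32   where M_32 = det([-5 3 1; -4 6 -6; -4 -4 -2]) = 268
  − (3) · M_34   where M_34 = det([-5 -6 3; -4 -6 6; -4 3 -4]) = 102
det = (+1)·(6)·(132) + (-1)·(-4)·(268) + (-1)·(3)·(102) = 1558

1558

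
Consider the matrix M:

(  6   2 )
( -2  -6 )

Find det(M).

det(M) = 6·(-6) − 2·(-2) = -36 − (-4) = -32

-32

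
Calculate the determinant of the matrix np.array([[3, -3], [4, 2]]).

det = 3·2 − (-3)·4 = 6 − (-12) = 18

The determinant is 18.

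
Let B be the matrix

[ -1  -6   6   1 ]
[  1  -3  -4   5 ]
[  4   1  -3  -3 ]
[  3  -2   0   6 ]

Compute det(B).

The determinant is 1129.

Expand along row 4 (it has 1 zero):
  − (3) · M_41   where M_41 = det([-6 6 1; -3 -4 5; 1 -3 -3]) = -173
  + (-2) · M_42   where M_42 = det([-1 6 1; 1 -4 5; 4 -3 -3]) = 124
  + (6) · M_44   where M_44 = det([-1 -6 6; 1 -3 -4; 4 1 -3]) = 143
det = (-1)·(3)·(-173) + (+1)·(-2)·(124) + (+1)·(6)·(143) = 1129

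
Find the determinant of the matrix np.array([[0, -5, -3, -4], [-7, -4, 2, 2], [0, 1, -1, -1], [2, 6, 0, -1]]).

-94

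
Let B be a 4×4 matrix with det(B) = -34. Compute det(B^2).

1156

det(B^2) = (det B)^2 = (-34)^2 = 1156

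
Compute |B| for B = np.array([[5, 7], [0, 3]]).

det(B) = 5·3 − 7·0 = 15 − 0 = 15

The determinant is 15.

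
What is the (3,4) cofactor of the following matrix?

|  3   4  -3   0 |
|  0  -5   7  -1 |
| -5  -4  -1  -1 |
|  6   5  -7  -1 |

-78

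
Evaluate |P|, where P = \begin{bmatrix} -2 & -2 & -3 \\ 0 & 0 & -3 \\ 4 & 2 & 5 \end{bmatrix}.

The determinant is 12.

Expand along row 2:
  − (-3) · |-2 -2; 4 2| = −(-3)·(-4 − (-8)) = 12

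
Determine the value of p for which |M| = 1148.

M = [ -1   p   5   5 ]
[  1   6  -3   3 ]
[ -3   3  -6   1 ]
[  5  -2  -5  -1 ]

Expanding along the column containing p, det(M) is linear in p: det(M) = (-140)·p + (1288).
Set (-140)·p + (1288) = 1148  ⇒  (-140)·p = -140  ⇒  p = 1.

1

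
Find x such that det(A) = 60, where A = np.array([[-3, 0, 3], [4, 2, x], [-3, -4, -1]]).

-7

Expanding along the column containing x, det(A) is linear in x: det(A) = (-12)·x + (-24).
Set (-12)·x + (-24) = 60  ⇒  (-12)·x = 84  ⇒  x = -7.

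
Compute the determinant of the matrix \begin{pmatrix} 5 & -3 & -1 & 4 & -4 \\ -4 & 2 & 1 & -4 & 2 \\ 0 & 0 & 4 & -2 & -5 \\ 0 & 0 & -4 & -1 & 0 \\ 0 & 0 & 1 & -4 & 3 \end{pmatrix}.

242

The matrix is block upper-triangular with a 2×2 block and a 3×3 block on the diagonal, so its determinant equals the product of the determinants of the diagonal blocks.
det of the 2×2 block = -2
det of the 3×3 block = -121
det = (-2)·(-121) = 242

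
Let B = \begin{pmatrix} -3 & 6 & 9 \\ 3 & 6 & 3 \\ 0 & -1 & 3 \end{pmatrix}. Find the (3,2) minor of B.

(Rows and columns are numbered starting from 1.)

Delete row 3 and column 2; the remaining 2×2 submatrix is [-3 9; 3 3].
Its determinant is (-3)·3 − 9·3 = -36.

-36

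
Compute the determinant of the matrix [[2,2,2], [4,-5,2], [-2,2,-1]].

Expand along column 1:
  + 2 · |-5 2; 2 -1| = 2·(5 − 4) = 2
  − 4 · |2 2; 2 -1| = −4·(-2 − 4) = 24
  + (-2) · |2 2; -5 2| = (-2)·(4 − (-10)) = -28
Sum: (2) + (24) + (-28) = -2

The determinant is -2.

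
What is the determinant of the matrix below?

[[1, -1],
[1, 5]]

det = 1·5 − (-1)·1 = 5 − (-1) = 6

The determinant is 6.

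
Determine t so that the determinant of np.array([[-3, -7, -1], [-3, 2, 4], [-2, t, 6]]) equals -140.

t = -2

Expanding along the row containing t, det(A) is linear in t: det(A) = (15)·t + (-110).
Set (15)·t + (-110) = -140  ⇒  (15)·t = -30  ⇒  t = -2.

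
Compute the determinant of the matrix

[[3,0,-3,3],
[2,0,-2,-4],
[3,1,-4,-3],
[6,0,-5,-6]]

The determinant is -18.

Expand along column 2 (it has 3 zeros):
  − (1) · M_32   where M_32 = det([3 -3 3; 2 -2 -4; 6 -5 -6]) = 18
det = (-1)·(1)·(18) = -18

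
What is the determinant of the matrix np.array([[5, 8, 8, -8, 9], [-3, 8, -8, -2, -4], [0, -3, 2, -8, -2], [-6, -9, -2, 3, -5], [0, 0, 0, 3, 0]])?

-3864

Expand along row 5 (it has 4 zeros):
  − (3) · M_54   where M_54 = det([5 8 8 9; -3 8 -8 -4; 0 -3 2 -2; -6 -9 -2 -5]) = 1288
det = (-1)·(3)·(1288) = -3864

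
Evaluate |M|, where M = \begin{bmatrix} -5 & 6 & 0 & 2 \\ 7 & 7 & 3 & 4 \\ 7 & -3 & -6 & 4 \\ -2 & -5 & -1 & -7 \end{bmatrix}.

Expand along row 1 (it has 1 zero):
  + (-5) · M_11   where M_11 = det([7 3 4; -3 -6 4; -5 -1 -7]) = 91
  − (6) · M_12   where M_12 = det([7 3 4; 7 -6 4; -2 -1 -7]) = 369
  − (2) · M_14   where M_14 = det([7 7 3; 7 -3 -6; -2 -5 -1]) = -179
det = (+1)·(-5)·(91) + (-1)·(6)·(369) + (-1)·(2)·(-179) = -2311

-2311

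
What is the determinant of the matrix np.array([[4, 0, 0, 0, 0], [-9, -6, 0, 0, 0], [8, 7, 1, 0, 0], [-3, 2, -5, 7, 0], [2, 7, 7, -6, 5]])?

The matrix is lower triangular, so the determinant is the product of the diagonal entries:
det = (4) · (-6) · (1) · (7) · (5) = -840

-840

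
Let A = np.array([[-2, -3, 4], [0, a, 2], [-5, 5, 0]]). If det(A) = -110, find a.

a = -8

Expanding along the row containing a, det(A) is linear in a: det(A) = (20)·a + (50).
Set (20)·a + (50) = -110  ⇒  (20)·a = -160  ⇒  a = -8.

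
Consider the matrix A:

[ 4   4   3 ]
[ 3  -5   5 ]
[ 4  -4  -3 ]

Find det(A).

280

Expand along column 1:
  + 4 · |-5 5; -4 -3| = 4·(15 − (-20)) = 140
  − 3 · |4 3; -4 -3| = −3·(-12 − (-12)) = 0
  + 4 · |4 3; -5 5| = 4·(20 − (-15)) = 140
Sum: (140) + (0) + (140) = 280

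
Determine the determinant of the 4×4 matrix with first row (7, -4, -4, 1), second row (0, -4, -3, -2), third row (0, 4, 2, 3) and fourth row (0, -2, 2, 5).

Expand along column 1 (it has 3 zeros):
  + (7) · M_11   where M_11 = det([-4 -3 -2; 4 2 3; -2 2 5]) = 38
det = (+1)·(7)·(38) = 266

The determinant is 266.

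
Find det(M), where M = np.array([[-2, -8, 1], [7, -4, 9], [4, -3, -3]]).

det(M) = -539

Expand along column 1:
  + (-2) · |-4 9; -3 -3| = (-2)·(12 − (-27)) = -78
  − 7 · |-8 1; -3 -3| = −7·(24 − (-3)) = -189
  + 4 · |-8 1; -4 9| = 4·(-72 − (-4)) = -272
Sum: (-78) + (-189) + (-272) = -539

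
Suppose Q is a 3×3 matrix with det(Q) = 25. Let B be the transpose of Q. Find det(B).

det(Qᵀ) = det(Q).
det(B) = (1)·(25) = 25

25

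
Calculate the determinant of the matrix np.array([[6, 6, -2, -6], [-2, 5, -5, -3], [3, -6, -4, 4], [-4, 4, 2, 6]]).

-3504

Expand along row 1:
  + (6) · M_11   where M_11 = det([5 -5 -3; -6 -4 4; 4 2 6]) = -432
  − (6) · M_12   where M_12 = det([-2 -5 -3; 3 -4 4; -4 2 6]) = 264
  + (-2) · M_13   where M_13 = det([-2 5 -3; 3 -6 4; -4 4 6]) = -30
  − (-6) · M_14   where M_14 = det([-2 5 -5; 3 -6 -4; -4 4 2]) = 102
det = (+1)·(6)·(-432) + (-1)·(6)·(264) + (+1)·(-2)·(-30) + (-1)·(-6)·(102) = -3504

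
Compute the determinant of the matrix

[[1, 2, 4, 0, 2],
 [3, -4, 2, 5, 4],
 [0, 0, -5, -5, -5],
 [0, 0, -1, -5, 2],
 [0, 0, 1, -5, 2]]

The matrix is block upper-triangular with a 2×2 block and a 3×3 block on the diagonal, so its determinant equals the product of the determinants of the diagonal blocks.
det of the 2×2 block = -10
det of the 3×3 block = -70
det = (-10)·(-70) = 700

700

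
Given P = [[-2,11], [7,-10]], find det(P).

-57

det(P) = (-2)·(-10) − 11·7 = 20 − 77 = -57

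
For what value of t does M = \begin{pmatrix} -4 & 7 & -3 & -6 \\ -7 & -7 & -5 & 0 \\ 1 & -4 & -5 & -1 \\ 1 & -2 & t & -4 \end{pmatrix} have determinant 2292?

t = 0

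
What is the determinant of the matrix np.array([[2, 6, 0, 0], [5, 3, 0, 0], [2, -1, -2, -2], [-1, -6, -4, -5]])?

The matrix is block lower-triangular with a 2×2 block and a 2×2 block on the diagonal, so its determinant equals the product of the determinants of the diagonal blocks.
det of the 2×2 block = -24
det of the 2×2 block = 2
det = (-24)·(2) = -48

-48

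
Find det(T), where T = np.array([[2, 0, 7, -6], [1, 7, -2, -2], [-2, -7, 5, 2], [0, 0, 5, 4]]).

The determinant is 574.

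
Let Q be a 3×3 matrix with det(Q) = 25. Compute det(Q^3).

15625

det(Q^3) = (det Q)^3 = (25)^3 = 15625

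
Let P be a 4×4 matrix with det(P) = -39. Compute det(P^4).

det(P^4) = (det P)^4 = (-39)^4 = 2313441

2313441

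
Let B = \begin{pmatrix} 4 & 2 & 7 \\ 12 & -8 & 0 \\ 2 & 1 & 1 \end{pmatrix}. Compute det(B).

140

Expand along column 3:
  + 7 · |12 -8; 2 1| = 7·(12 − (-16)) = 196
  + 1 · |4 2; 12 -8| = 1·(-32 − 24) = -56
Sum: (196) + (-56) = 140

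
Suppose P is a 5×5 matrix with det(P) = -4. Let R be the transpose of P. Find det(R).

det(Pᵀ) = det(P).
det(R) = (1)·(-4) = -4

|R| = -4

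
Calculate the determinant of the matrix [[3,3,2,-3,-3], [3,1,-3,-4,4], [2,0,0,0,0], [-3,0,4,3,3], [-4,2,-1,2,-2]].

Expand along row 3 (it has 4 zeros):
  + (2) · M_31   where M_31 = det([3 2 -3 -3; 1 -3 -4 4; 0 4 3 3; 2 -1 2 -2]) = 540
det = (+1)·(2)·(540) = 1080

The determinant is 1080.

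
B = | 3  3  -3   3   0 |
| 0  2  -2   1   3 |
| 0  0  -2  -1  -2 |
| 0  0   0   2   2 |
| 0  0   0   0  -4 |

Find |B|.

B is upper triangular, so det(B) is the product of the diagonal entries:
det = (3) · (2) · (-2) · (2) · (-4) = 96

96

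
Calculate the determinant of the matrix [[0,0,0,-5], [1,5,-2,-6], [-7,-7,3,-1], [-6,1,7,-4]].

1005

Expand along row 1 (it has 3 zeros):
  − (-5) · M_14   where M_14 = det([1 5 -2; -7 -7 3; -6 1 7]) = 201
det = (-1)·(-5)·(201) = 1005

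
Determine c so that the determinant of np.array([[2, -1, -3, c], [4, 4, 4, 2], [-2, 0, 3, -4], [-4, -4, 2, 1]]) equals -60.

8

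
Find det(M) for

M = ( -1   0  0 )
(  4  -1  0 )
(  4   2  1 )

1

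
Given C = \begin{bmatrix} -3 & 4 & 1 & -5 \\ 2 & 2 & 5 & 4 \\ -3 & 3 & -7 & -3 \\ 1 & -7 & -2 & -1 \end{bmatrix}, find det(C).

Expand along row 1:
  + (-3) · M_11   where M_11 = det([2 5 4; 3 -7 -3; -7 -2 -1]) = -98
  − (4) · M_12   where M_12 = det([2 5 4; -3 -7 -3; 1 -2 -1]) = 24
  + (1) · M_13   where M_13 = det([2 2 4; -3 3 -3; 1 -7 -1]) = 12
  − (-5) · M_14   where M_14 = det([2 2 5; -3 3 -7; 1 -7 -2]) = -46
det = (+1)·(-3)·(-98) + (-1)·(4)·(24) + (+1)·(1)·(12) + (-1)·(-5)·(-46) = -20

-20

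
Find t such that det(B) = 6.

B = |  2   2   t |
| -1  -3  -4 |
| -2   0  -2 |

Expanding along the row containing t, det(B) is linear in t: det(B) = (-6)·t + (24).
Set (-6)·t + (24) = 6  ⇒  (-6)·t = -18  ⇒  t = 3.

t = 3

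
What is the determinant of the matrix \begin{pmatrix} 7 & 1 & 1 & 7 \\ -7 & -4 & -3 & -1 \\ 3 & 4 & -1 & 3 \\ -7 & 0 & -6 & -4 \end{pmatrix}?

Expand along row 4 (it has 1 zero):
  − (-7) · M_41   where M_41 = det([1 1 7; -4 -3 -1; 4 -1 3]) = 110
  − (-6) · M_43   where M_43 = det([7 1 7; -7 -4 -1; 3 4 3]) = -150
  + (-4) · M_44   where M_44 = det([7 1 1; -7 -4 -3; 3 4 -1]) = 80
det = (-1)·(-7)·(110) + (-1)·(-6)·(-150) + (+1)·(-4)·(80) = -450

The determinant is -450.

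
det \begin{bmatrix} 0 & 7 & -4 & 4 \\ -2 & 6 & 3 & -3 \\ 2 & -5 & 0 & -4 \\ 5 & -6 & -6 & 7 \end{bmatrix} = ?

The determinant is 422.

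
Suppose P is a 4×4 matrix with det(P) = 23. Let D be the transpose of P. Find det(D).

det(Pᵀ) = det(P).
det(D) = (1)·(23) = 23

23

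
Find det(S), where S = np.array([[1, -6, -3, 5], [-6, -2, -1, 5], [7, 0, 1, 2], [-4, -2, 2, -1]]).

Expand along row 3 (it has 1 zero):
  + (7) · M_31   where M_31 = det([-6 -3 5; -2 -1 5; -2 2 -1]) = 60
  + (1) · M_33   where M_33 = det([1 -6 5; -6 -2 5; -4 -2 -1]) = 188
  − (2) · M_34   where M_34 = det([1 -6 -3; -6 -2 -1; -4 -2 2]) = -114
det = (+1)·(7)·(60) + (+1)·(1)·(188) + (-1)·(2)·(-114) = 836

The determinant is 836.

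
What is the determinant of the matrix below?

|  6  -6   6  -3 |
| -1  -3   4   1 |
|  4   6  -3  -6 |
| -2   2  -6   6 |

-396

Expand along row 1:
  + (6) · M_11   where M_11 = det([-3 4 1; 6 -3 -6; 2 -6 6]) = -60
  − (-6) · M_12   where M_12 = det([-1 4 1; 4 -3 -6; -2 -6 6]) = -24
  + (6) · M_13   where M_13 = det([-1 -3 1; 4 6 -6; -2 2 6]) = 8
  − (-3) · M_14   where M_14 = det([-1 -3 4; 4 6 -3; -2 2 -6]) = 20
det = (+1)·(6)·(-60) + (-1)·(-6)·(-24) + (+1)·(6)·(8) + (-1)·(-3)·(20) = -396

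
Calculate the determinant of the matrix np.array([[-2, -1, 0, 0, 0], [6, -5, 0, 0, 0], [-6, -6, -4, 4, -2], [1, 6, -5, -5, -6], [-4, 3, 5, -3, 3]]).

The matrix is block lower-triangular with a 2×2 block and a 3×3 block on the diagonal, so its determinant equals the product of the determinants of the diagonal blocks.
det of the 2×2 block = 16
det of the 3×3 block = -8
det = (16)·(-8) = -128

-128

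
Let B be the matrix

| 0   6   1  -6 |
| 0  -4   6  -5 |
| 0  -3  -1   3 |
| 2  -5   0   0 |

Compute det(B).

|B| = 54

Expand along column 1 (it has 3 zeros):
  − (2) · M_41   where M_41 = det([6 1 -6; -4 6 -5; -3 -1 3]) = -27
det = (-1)·(2)·(-27) = 54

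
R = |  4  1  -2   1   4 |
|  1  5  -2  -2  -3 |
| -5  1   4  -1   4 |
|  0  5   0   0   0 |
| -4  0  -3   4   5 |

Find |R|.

det(R) = 3215

Expand along row 4 (it has 4 zeros):
  + (5) · M_42   where M_42 = det([4 -2 1 4; 1 -2 -2 -3; -5 4 -1 4; -4 -3 4 5]) = 643
det = (+1)·(5)·(643) = 3215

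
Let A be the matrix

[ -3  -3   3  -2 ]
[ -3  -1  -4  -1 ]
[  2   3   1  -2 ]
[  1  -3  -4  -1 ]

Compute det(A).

det(A) = 378

Expand along row 1:
  + (-3) · M_11   where M_11 = det([-1 -4 -1; 3 1 -2; -3 -4 -1]) = -18
  − (-3) · M_12   where M_12 = det([-3 -4 -1; 2 1 -2; 1 -4 -1]) = 36
  + (3) · M_13   where M_13 = det([-3 -1 -1; 2 3 -2; 1 -3 -1]) = 36
  − (-2) · M_14   where M_14 = det([-3 -1 -4; 2 3 1; 1 -3 -4]) = 54
det = (+1)·(-3)·(-18) + (-1)·(-3)·(36) + (+1)·(3)·(36) + (-1)·(-2)·(54) = 378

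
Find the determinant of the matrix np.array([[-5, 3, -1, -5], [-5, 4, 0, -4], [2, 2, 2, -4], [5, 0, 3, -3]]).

Expand along row 2 (it has 1 zero):
  − (-5) · M_21   where M_21 = det([3 -1 -5; 2 2 -4; 0 3 -3]) = -18
  + (4) · M_22   where M_22 = det([-5 -1 -5; 2 2 -4; 5 3 -3]) = 4
  + (-4) · M_24   where M_24 = det([-5 3 -1; 2 2 2; 5 0 3]) = -8
det = (-1)·(-5)·(-18) + (+1)·(4)·(4) + (+1)·(-4)·(-8) = -42

The determinant is -42.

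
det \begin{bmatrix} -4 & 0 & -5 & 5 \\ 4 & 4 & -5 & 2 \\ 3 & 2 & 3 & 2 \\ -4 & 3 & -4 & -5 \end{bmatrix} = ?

Expand along row 1 (it has 1 zero):
  + (-4) · M_11   where M_11 = det([4 -5 2; 2 3 2; 3 -4 -5]) = -142
  + (-5) · M_13   where M_13 = det([4 4 2; 3 2 2; -4 3 -5]) = -2
  − (5) · M_14   where M_14 = det([4 4 -5; 3 2 3; -4 3 -4]) = -153
det = (+1)·(-4)·(-142) + (+1)·(-5)·(-2) + (-1)·(5)·(-153) = 1343

1343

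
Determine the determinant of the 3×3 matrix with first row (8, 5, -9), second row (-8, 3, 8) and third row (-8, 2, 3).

The determinant is -328.

Expand along row 1:
  + 8 · |3 8; 2 3| = 8·(9 − 16) = -56
  − 5 · |-8 8; -8 3| = −5·(-24 − (-64)) = -200
  + (-9) · |-8 3; -8 2| = (-9)·(-16 − (-24)) = -72
Sum: (-56) + (-200) + (-72) = -328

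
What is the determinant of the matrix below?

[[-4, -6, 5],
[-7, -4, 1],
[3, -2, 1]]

Expand along row 1:
  + (-4) · |-4 1; -2 1| = (-4)·(-4 − (-2)) = 8
  − (-6) · |-7 1; 3 1| = −(-6)·(-7 − 3) = -60
  + 5 · |-7 -4; 3 -2| = 5·(14 − (-12)) = 130
Sum: (8) + (-60) + (130) = 78

78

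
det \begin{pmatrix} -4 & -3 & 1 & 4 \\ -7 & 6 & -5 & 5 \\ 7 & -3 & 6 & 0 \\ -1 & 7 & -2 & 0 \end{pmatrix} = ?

550

Expand along column 4 (it has 2 zeros):
  − (4) · M_14   where M_14 = det([-7 6 -5; 7 -3 6; -1 7 -2]) = 70
  + (5) · M_24   where M_24 = det([-4 -3 1; 7 -3 6; -1 7 -2]) = 166
det = (-1)·(4)·(70) + (+1)·(5)·(166) = 550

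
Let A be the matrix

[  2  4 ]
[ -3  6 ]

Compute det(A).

|A| = 24

det(A) = 2·6 − 4·(-3) = 12 − (-12) = 24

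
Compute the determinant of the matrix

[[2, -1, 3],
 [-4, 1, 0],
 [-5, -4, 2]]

59

Expand along row 2:
  − (-4) · |-1 3; -4 2| = −(-4)·(-2 − (-12)) = 40
  + 1 · |2 3; -5 2| = 1·(4 − (-15)) = 19
Sum: (40) + (19) = 59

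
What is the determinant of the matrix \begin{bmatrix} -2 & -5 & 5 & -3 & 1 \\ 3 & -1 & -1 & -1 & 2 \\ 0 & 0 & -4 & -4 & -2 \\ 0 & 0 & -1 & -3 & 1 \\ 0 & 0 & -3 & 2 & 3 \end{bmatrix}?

1122

The matrix is block upper-triangular with a 2×2 block and a 3×3 block on the diagonal, so its determinant equals the product of the determinants of the diagonal blocks.
det of the 2×2 block = 17
det of the 3×3 block = 66
det = (17)·(66) = 1122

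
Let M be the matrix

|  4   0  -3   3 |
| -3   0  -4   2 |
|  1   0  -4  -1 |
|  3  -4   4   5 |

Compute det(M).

Expand along column 2 (it has 3 zeros):
  + (-4) · M_42   where M_42 = det([4 -3 3; -3 -4 2; 1 -4 -1]) = 99
det = (+1)·(-4)·(99) = -396

The determinant is -396.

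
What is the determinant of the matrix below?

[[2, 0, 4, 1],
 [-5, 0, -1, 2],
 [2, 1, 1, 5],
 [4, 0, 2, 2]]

-54

Expand along column 2 (it has 3 zeros):
  − (1) · M_32   where M_32 = det([2 4 1; -5 -1 2; 4 2 2]) = 54
det = (-1)·(1)·(54) = -54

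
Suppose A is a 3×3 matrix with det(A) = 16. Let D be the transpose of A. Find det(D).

det(Aᵀ) = det(A).
det(D) = (1)·(16) = 16

16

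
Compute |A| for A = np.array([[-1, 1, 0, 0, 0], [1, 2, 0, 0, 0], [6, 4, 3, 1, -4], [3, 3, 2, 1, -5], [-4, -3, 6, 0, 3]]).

A is block lower-triangular with a 2×2 block and a 3×3 block on the diagonal, so its determinant equals the product of the determinants of the diagonal blocks.
det of the 2×2 block = -3
det of the 3×3 block = -3
det = (-3)·(-3) = 9

|A| = 9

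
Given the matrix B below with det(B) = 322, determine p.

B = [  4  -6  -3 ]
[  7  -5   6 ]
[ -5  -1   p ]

p = 1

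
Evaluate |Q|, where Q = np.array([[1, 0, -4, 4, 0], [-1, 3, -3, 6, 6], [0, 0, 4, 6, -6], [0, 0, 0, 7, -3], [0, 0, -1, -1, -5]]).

-528

Q is block upper-triangular with a 2×2 block and a 3×3 block on the diagonal, so its determinant equals the product of the determinants of the diagonal blocks.
det of the 2×2 block = 3
det of the 3×3 block = -176
det = (3)·(-176) = -528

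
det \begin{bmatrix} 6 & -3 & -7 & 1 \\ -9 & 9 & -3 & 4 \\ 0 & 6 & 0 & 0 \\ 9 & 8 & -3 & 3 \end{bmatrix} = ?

Expand along row 3 (it has 3 zeros):
  − (6) · M_32   where M_32 = det([6 -7 1; -9 -3 4; 9 -3 3]) = -369
det = (-1)·(6)·(-369) = 2214

The determinant is 2214.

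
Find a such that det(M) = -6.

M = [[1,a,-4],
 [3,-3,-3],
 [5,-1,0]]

-3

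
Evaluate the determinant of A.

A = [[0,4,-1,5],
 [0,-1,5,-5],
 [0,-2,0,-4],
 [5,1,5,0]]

180

Expand along column 1 (it has 3 zeros):
  − (5) · M_41   where M_41 = det([4 -1 5; -1 5 -5; -2 0 -4]) = -36
det = (-1)·(5)·(-36) = 180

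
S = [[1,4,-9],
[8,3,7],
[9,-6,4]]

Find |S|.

The determinant is 853.

Expand along row 1:
  + 1 · |3 7; -6 4| = 1·(12 − (-42)) = 54
  − 4 · |8 7; 9 4| = −4·(32 − 63) = 124
  + (-9) · |8 3; 9 -6| = (-9)·(-48 − 27) = 675
Sum: (54) + (124) + (675) = 853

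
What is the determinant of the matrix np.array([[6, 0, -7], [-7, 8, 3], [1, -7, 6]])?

127

Expand along row 1:
  + 6 · |8 3; -7 6| = 6·(48 − (-21)) = 414
  + (-7) · |-7 8; 1 -7| = (-7)·(49 − 8) = -287
Sum: (414) + (-287) = 127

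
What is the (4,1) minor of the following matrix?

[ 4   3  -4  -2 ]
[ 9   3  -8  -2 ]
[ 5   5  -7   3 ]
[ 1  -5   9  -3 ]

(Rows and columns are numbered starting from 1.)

The minor is -76.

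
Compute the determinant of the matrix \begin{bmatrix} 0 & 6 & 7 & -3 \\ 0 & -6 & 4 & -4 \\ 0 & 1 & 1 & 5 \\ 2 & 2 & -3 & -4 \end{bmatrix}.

Expand along column 1 (it has 3 zeros):
  − (2) · M_41   where M_41 = det([6 7 -3; -6 4 -4; 1 1 5]) = 356
det = (-1)·(2)·(356) = -712

The determinant is -712.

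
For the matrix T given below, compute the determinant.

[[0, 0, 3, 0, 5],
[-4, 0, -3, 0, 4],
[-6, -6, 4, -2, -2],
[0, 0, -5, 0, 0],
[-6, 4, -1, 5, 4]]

Expand along row 4 (it has 4 zeros):
  − (-5) · M_43   where M_43 = det([0 0 0 5; -4 0 0 4; -6 -6 -2 -2; -6 4 5 4]) = -440
det = (-1)·(-5)·(-440) = -2200

-2200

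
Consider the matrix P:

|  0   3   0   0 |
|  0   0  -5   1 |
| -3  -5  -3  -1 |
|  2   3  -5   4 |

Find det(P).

Expand along row 1 (it has 3 zeros):
  − (3) · M_12   where M_12 = det([0 -5 1; -3 -3 -1; 2 -5 4]) = -29
det = (-1)·(3)·(-29) = 87

87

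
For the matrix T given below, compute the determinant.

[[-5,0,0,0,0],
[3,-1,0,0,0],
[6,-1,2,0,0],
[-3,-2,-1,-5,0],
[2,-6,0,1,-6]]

T is lower triangular, so det(T) is the product of the diagonal entries:
det = (-5) · (-1) · (2) · (-5) · (-6) = 300

The determinant is 300.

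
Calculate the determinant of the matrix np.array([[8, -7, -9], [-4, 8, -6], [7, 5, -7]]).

Expand along row 1:
  + 8 · |8 -6; 5 -7| = 8·(-56 − (-30)) = -208
  − (-7) · |-4 -6; 7 -7| = −(-7)·(28 − (-42)) = 490
  + (-9) · |-4 8; 7 5| = (-9)·(-20 − 56) = 684
Sum: (-208) + (490) + (684) = 966

966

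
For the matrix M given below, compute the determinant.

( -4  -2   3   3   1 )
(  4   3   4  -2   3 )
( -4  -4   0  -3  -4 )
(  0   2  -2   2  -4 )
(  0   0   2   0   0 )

Expand along row 5 (it has 4 zeros):
  + (2) · M_53   where M_53 = det([-4 -2 3 1; 4 3 -2 3; -4 -4 -3 -4; 0 2 2 -4]) = -192
det = (+1)·(2)·(-192) = -384

The determinant is -384.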